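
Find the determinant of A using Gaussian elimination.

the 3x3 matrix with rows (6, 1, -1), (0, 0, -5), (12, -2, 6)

Forward elimination:
R3 <- R3 - (2)*R1:  [  0  -4   8 ]
R2 <-> R3   (pivot in column 2 was zero)
[ 6   1  -1 ]
[ 0  -4   8 ]
[ 0   0  -5 ]
Upper-triangular form:
[ 6   1  -1 ]
[ 0  -4   8 ]
[ 0   0  -5 ]
det(A) = (-1)^1 * (6) * (-4) * (-5) = -120  (1 row swap -> sign -1)

det(A) = -120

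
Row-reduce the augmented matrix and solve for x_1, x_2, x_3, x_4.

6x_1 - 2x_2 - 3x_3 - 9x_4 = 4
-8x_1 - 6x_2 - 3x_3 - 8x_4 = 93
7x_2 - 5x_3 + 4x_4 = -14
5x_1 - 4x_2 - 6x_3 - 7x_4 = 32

(-5, -5, -5, -1)

Forward elimination on [A|b]:
R2 <- R2 - (-4/3)*R1:  [     0  -26/3     -7    -20  295/3 ]
R4 <- R4 - (5/6)*R1:  [    0  -7/3  -7/2   1/2  86/3 ]
R3 <- R3 - (-21/26)*R2:  [       0        0  -277/26  -158/13  1701/26 ]
R4 <- R4 - (7/26)*R2:  [      0       0  -21/13  153/26   57/26 ]
R4 <- R4 - (42/277)*R3:  [         0          0          0   4281/554  -4281/554 ]
Row echelon form:
[ 6     -2       -3        -9  |          4 ]
[ 0  -26/3       -7       -20  |      295/3 ]
[ 0      0  -277/26   -158/13  |    1701/26 ]
[ 0      0        0  4281/554  |  -4281/554 ]
Back-substitution:
x_4 = (-4281/554) / (4281/554) = -1
x_3 = (1701/26 - (-158/13)*(-1)) / (-277/26) = -5
x_2 = (295/3 - (-7)*(-5) - (-20)*(-1)) / (-26/3) = -5
x_1 = (4 - (-2)*(-5) - (-3)*(-5) - (-9)*(-1)) / 6 = -5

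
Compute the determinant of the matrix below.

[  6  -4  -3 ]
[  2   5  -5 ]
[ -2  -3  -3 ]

Forward elimination:
R2 <- R2 - (1/3)*R1:  [    0  19/3    -4 ]
R3 <- R3 - (-1/3)*R1:  [     0  -13/3     -4 ]
R3 <- R3 - (-13/19)*R2:  [       0        0  -128/19 ]
Upper-triangular form:
[ 6    -4       -3 ]
[ 0  19/3       -4 ]
[ 0     0  -128/19 ]
det(A) = (-1)^0 * (6) * (19/3) * (-128/19) = -256  (0 row swaps -> sign +1)

det(A) = -256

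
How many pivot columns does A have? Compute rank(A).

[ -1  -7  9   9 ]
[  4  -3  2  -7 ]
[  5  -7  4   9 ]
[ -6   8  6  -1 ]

rank(A) = 4

Row reduction:
R2 <- R2 - (-4)*R1:  [   0  -31   38   29 ]
R3 <- R3 - (-5)*R1:  [   0  -42   49   54 ]
R4 <- R4 - (6)*R1:  [   0   50  -48  -55 ]
R3 <- R3 - (42/31)*R2:  [      0       0  -77/31  456/31 ]
R4 <- R4 - (-50/31)*R2:  [       0        0   412/31  -255/31 ]
R4 <- R4 - (-412/77)*R3:  [       0        0        0  5427/77 ]
Row echelon form:
[ -1   -7       9        9 ]
[  0  -31      38       29 ]
[  0    0  -77/31   456/31 ]
[  0    0       0  5427/77 ]
Nonzero rows / pivot columns: 4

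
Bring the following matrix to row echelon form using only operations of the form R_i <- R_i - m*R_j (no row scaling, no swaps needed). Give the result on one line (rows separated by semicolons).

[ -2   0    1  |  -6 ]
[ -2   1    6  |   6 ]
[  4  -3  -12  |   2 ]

REF = [-2 0 1 -6; 0 1 5 12; 0 0 5 26]

Forward elimination:
R2 <- R2 - (1)*R1:  [  0   1   5  12 ]
R3 <- R3 - (-2)*R1:  [   0   -3  -10  -10 ]
R3 <- R3 - (-3)*R2:  [  0   0   5  26 ]
Row echelon form:
[ -2  0  1  |  -6 ]
[  0  1  5  |  12 ]
[  0  0  5  |  26 ]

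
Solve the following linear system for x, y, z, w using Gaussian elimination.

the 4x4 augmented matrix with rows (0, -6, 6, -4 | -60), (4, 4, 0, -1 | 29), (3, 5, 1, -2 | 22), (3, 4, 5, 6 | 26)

Forward elimination on [A|b]:
R1 <-> R2   (pivot in column 1 was zero)
[ 4   4  0  -1   29 ]
[ 0  -6  6  -4  -60 ]
[ 3   5  1  -2   22 ]
[ 3   4  5   6   26 ]
R3 <- R3 - (3/4)*R1:  [    0     2     1  -5/4   1/4 ]
R4 <- R4 - (3/4)*R1:  [    0     1     5  27/4  17/4 ]
R3 <- R3 - (-1/3)*R2:  [      0       0       3  -31/12   -79/4 ]
R4 <- R4 - (-1/6)*R2:  [     0      0      6  73/12  -23/4 ]
R4 <- R4 - (2)*R3:  [     0      0      0   45/4  135/4 ]
Row echelon form:
[ 4   4  0      -1  |     29 ]
[ 0  -6  6      -4  |    -60 ]
[ 0   0  3  -31/12  |  -79/4 ]
[ 0   0  0    45/4  |  135/4 ]
Back-substitution:
w = (135/4) / (45/4) = 3
z = (-79/4 - (-31/12)*(3)) / 3 = -4
y = (-60 - (6)*(-4) - (-4)*(3)) / -6 = 4
x = (29 - (4)*(4) - (-1)*(3)) / 4 = 4

(4, 4, -4, 3)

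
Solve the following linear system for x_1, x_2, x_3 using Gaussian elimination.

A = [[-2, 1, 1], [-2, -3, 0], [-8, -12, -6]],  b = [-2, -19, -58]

(2, 5, -3)

Forward elimination on [A|b]:
R2 <- R2 - (1)*R1:  [   0   -4   -1  -17 ]
R3 <- R3 - (4)*R1:  [   0  -16  -10  -50 ]
R3 <- R3 - (4)*R2:  [  0   0  -6  18 ]
Row echelon form:
[ -2   1   1  |   -2 ]
[  0  -4  -1  |  -17 ]
[  0   0  -6  |   18 ]
Back-substitution:
x_3 = (18) / -6 = -3
x_2 = (-17 - (-1)*(-3)) / -4 = 5
x_1 = (-2 - (1)*(5) - (1)*(-3)) / -2 = 2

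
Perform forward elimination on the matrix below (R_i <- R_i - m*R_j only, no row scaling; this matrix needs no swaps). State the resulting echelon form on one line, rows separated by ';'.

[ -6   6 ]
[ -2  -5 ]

REF = [-6 6; 0 -7]

Forward elimination:
R2 <- R2 - (1/3)*R1:  [  0  -7 ]
Row echelon form:
[ -6   6 ]
[  0  -7 ]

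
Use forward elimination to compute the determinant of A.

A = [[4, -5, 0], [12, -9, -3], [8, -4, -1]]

det(A) = 48

Forward elimination:
R2 <- R2 - (3)*R1:  [  0   6  -3 ]
R3 <- R3 - (2)*R1:  [  0   6  -1 ]
R3 <- R3 - (1)*R2:  [ 0  0  2 ]
Upper-triangular form:
[ 4  -5   0 ]
[ 0   6  -3 ]
[ 0   0   2 ]
det(A) = (-1)^0 * (4) * (6) * (2) = 48  (0 row swaps -> sign +1)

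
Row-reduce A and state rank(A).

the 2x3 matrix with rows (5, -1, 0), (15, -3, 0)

rank(A) = 1

Row reduction:
R2 <- R2 - (3)*R1:  [ 0  0  0 ]
Row echelon form:
[ 5  -1  0 ]
[ 0   0  0 ]
Nonzero rows / pivot columns: 1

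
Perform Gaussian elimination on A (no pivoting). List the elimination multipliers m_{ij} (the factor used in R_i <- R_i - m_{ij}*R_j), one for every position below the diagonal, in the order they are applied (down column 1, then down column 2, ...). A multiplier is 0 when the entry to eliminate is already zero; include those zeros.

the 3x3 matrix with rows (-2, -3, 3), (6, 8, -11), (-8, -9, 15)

multipliers: -3, 4, -3

Forward elimination:
R2 <- R2 - (-3)*R1:  [  0  -1  -2 ]
R3 <- R3 - (4)*R1:  [ 0  3  3 ]
R3 <- R3 - (-3)*R2:  [  0   0  -3 ]
Multipliers (in order of application): m_{21} = -3, m_{31} = 4, m_{32} = -3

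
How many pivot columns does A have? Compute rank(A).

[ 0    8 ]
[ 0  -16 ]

Row reduction:
R2 <- R2 - (-2)*R1:  [ 0  0 ]
Row echelon form:
[ 0  8 ]
[ 0  0 ]
Nonzero rows / pivot columns: 1

rank(A) = 1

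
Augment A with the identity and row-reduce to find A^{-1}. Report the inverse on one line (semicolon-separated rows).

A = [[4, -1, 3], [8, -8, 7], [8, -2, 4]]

Gauss-Jordan on [A | I]:
R1 <- (1/4)*R1:  [    1  -1/4   3/4  |   1/4     0     0 ]
R2 <- R2 - (8)*R1:  [  0  -6   1  |  -2   1   0 ]
R3 <- R3 - (8)*R1:  [  0   0  -2  |  -2   0   1 ]
R2 <- (1/-6)*R2:  [    0     1  -1/6  |   1/3  -1/6     0 ]
R1 <- R1 - (-1/4)*R2:  [     1      0  17/24  |    1/3  -1/24      0 ]
R3 <- (1/-2)*R3:  [    0     0     1  |     1     0  -1/2 ]
R1 <- R1 - (17/24)*R3:  [     1      0      0  |   -3/8  -1/24  17/48 ]
R2 <- R2 - (-1/6)*R3:  [     0      1      0  |    1/2   -1/6  -1/12 ]
Right block of [I | A^{-1}] is the inverse:
[ -3/8  -1/24  17/48 ]
[  1/2   -1/6  -1/12 ]
[    1      0   -1/2 ]

inverse = [-3/8 -1/24 17/48; 1/2 -1/6 -1/12; 1 0 -1/2]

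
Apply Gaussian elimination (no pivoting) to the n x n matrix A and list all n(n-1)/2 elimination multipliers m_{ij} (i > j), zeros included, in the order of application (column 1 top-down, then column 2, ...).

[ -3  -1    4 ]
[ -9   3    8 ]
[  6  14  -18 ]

multipliers: 3, -2, 2

Forward elimination:
R2 <- R2 - (3)*R1:  [  0   6  -4 ]
R3 <- R3 - (-2)*R1:  [   0   12  -10 ]
R3 <- R3 - (2)*R2:  [  0   0  -2 ]
Multipliers (in order of application): m_{21} = 3, m_{31} = -2, m_{32} = 2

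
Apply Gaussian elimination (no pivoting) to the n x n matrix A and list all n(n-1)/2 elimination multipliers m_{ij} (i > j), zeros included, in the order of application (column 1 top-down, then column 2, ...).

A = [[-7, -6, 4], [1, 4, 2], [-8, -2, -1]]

multipliers: -1/7, 8/7, 17/11

Forward elimination:
R2 <- R2 - (-1/7)*R1:  [    0  22/7  18/7 ]
R3 <- R3 - (8/7)*R1:  [     0   34/7  -39/7 ]
R3 <- R3 - (17/11)*R2:  [       0        0  -105/11 ]
Multipliers (in order of application): m_{21} = -1/7, m_{31} = 8/7, m_{32} = 17/11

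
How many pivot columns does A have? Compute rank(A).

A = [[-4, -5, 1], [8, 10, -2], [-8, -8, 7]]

rank(A) = 2

Row reduction:
R2 <- R2 - (-2)*R1:  [ 0  0  0 ]
R3 <- R3 - (2)*R1:  [ 0  2  5 ]
R2 <-> R3   (pivot in column 2 was zero)
[ -4  -5  1 ]
[  0   2  5 ]
[  0   0  0 ]
Row echelon form:
[ -4  -5  1 ]
[  0   2  5 ]
[  0   0  0 ]
Nonzero rows / pivot columns: 2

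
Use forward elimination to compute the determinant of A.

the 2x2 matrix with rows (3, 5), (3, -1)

det(A) = -18

Forward elimination:
R2 <- R2 - (1)*R1:  [  0  -6 ]
Upper-triangular form:
[ 3   5 ]
[ 0  -6 ]
det(A) = (-1)^0 * (3) * (-6) = -18  (0 row swaps -> sign +1)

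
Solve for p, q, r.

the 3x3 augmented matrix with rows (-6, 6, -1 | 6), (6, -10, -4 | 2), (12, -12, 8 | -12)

Forward elimination on [A|b]:
R2 <- R2 - (-1)*R1:  [  0  -4  -5   8 ]
R3 <- R3 - (-2)*R1:  [ 0  0  6  0 ]
Row echelon form:
[ -6   6  -1  |  6 ]
[  0  -4  -5  |  8 ]
[  0   0   6  |  0 ]
Back-substitution:
r = (0) / 6 = 0
q = (8 - (-5)*(0)) / -4 = -2
p = (6 - (6)*(-2) - (-1)*(0)) / -6 = -3

(-3, -2, 0)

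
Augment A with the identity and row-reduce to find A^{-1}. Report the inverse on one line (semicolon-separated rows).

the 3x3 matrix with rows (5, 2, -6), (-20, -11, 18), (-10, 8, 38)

inverse = [281/15 62/15 1; -58/3 -13/3 -1; 9 2 1/2]

Gauss-Jordan on [A | I]:
R1 <- (1/5)*R1:  [    1   2/5  -6/5  |   1/5     0     0 ]
R2 <- R2 - (-20)*R1:  [  0  -3  -6  |   4   1   0 ]
R3 <- R3 - (-10)*R1:  [  0  12  26  |   2   0   1 ]
R2 <- (1/-3)*R2:  [    0     1     2  |  -4/3  -1/3     0 ]
R1 <- R1 - (2/5)*R2:  [     1      0     -2  |  11/15   2/15      0 ]
R3 <- R3 - (12)*R2:  [  0   0   2  |  18   4   1 ]
R3 <- (1/2)*R3:  [   0    0    1  |    9    2  1/2 ]
R1 <- R1 - (-2)*R3:  [      1       0       0  |  281/15   62/15       1 ]
R2 <- R2 - (2)*R3:  [     0      1      0  |  -58/3  -13/3     -1 ]
Right block of [I | A^{-1}] is the inverse:
[ 281/15  62/15    1 ]
[  -58/3  -13/3   -1 ]
[      9      2  1/2 ]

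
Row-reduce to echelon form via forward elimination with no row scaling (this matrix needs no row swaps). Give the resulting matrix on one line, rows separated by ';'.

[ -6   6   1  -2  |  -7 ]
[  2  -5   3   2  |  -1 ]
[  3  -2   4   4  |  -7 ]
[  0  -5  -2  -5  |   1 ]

Forward elimination:
R2 <- R2 - (-1/3)*R1:  [     0     -3   10/3    4/3  -10/3 ]
R3 <- R3 - (-1/2)*R1:  [     0      1    9/2      3  -21/2 ]
R3 <- R3 - (-1/3)*R2:  [       0        0   101/18     31/9  -209/18 ]
R4 <- R4 - (5/3)*R2:  [     0      0  -68/9  -65/9   59/9 ]
R4 <- R4 - (-136/101)*R3:  [        0         0         0  -261/101  -917/101 ]
Row echelon form:
[ -6   6       1        -2  |        -7 ]
[  0  -3    10/3       4/3  |     -10/3 ]
[  0   0  101/18      31/9  |   -209/18 ]
[  0   0       0  -261/101  |  -917/101 ]

REF = [-6 6 1 -2 -7; 0 -3 10/3 4/3 -10/3; 0 0 101/18 31/9 -209/18; 0 0 0 -261/101 -917/101]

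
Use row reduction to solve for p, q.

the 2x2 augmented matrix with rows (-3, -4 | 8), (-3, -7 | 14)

Forward elimination on [A|b]:
R2 <- R2 - (1)*R1:  [  0  -3   6 ]
Row echelon form:
[ -3  -4  |  8 ]
[  0  -3  |  6 ]
Back-substitution:
q = (6) / -3 = -2
p = (8 - (-4)*(-2)) / -3 = 0

(0, -2)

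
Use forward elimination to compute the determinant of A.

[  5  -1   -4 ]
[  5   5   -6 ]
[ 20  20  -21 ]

det(A) = 90

Forward elimination:
R2 <- R2 - (1)*R1:  [  0   6  -2 ]
R3 <- R3 - (4)*R1:  [  0  24  -5 ]
R3 <- R3 - (4)*R2:  [ 0  0  3 ]
Upper-triangular form:
[ 5  -1  -4 ]
[ 0   6  -2 ]
[ 0   0   3 ]
det(A) = (-1)^0 * (5) * (6) * (3) = 90  (0 row swaps -> sign +1)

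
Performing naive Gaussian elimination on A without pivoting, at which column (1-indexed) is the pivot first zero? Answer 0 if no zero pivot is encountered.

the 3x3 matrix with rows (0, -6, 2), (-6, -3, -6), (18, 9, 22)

Naive forward elimination:
Pivot entry (1,1) is zero but row 2 has -6 in column 1 -> naive elimination stops; a row interchange (e.g. R1 <-> R2) would be required here.

first zero-pivot column = 1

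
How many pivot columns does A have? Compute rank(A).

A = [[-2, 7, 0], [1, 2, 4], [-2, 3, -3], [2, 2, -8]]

Row reduction:
R2 <- R2 - (-1/2)*R1:  [    0  11/2     4 ]
R3 <- R3 - (1)*R1:  [  0  -4  -3 ]
R4 <- R4 - (-1)*R1:  [  0   9  -8 ]
R3 <- R3 - (-8/11)*R2:  [     0      0  -1/11 ]
R4 <- R4 - (18/11)*R2:  [       0        0  -160/11 ]
R4 <- R4 - (160)*R3:  [ 0  0  0 ]
Row echelon form:
[ -2     7      0 ]
[  0  11/2      4 ]
[  0     0  -1/11 ]
[  0     0      0 ]
Nonzero rows / pivot columns: 3

rank(A) = 3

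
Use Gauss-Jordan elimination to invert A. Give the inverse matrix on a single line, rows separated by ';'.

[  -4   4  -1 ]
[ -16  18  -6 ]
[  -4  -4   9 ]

Gauss-Jordan on [A | I]:
R1 <- (1/-4)*R1:  [    1    -1   1/4  |  -1/4     0     0 ]
R2 <- R2 - (-16)*R1:  [  0   2  -2  |  -4   1   0 ]
R3 <- R3 - (-4)*R1:  [  0  -8  10  |  -1   0   1 ]
R2 <- (1/2)*R2:  [   0    1   -1  |   -2  1/2    0 ]
R1 <- R1 - (-1)*R2:  [    1     0  -3/4  |  -9/4   1/2     0 ]
R3 <- R3 - (-8)*R2:  [   0    0    2  |  -17    4    1 ]
R3 <- (1/2)*R3:  [     0      0      1  |  -17/2      2    1/2 ]
R1 <- R1 - (-3/4)*R3:  [     1      0      0  |  -69/8      2    3/8 ]
R2 <- R2 - (-1)*R3:  [     0      1      0  |  -21/2    5/2    1/2 ]
Right block of [I | A^{-1}] is the inverse:
[ -69/8    2  3/8 ]
[ -21/2  5/2  1/2 ]
[ -17/2    2  1/2 ]

inverse = [-69/8 2 3/8; -21/2 5/2 1/2; -17/2 2 1/2]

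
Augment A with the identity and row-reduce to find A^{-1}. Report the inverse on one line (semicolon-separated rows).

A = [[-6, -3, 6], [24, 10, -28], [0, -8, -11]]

Gauss-Jordan on [A | I]:
R1 <- (1/-6)*R1:  [    1   1/2    -1  |  -1/6     0     0 ]
R2 <- R2 - (24)*R1:  [  0  -2  -4  |   4   1   0 ]
R2 <- (1/-2)*R2:  [    0     1     2  |    -2  -1/2     0 ]
R1 <- R1 - (1/2)*R2:  [   1    0   -2  |  5/6  1/4    0 ]
R3 <- R3 - (-8)*R2:  [   0    0    5  |  -16   -4    1 ]
R3 <- (1/5)*R3:  [     0      0      1  |  -16/5   -4/5    1/5 ]
R1 <- R1 - (-2)*R3:  [       1        0        0  |  -167/30   -27/20      2/5 ]
R2 <- R2 - (2)*R3:  [     0      1      0  |   22/5  11/10   -2/5 ]
Right block of [I | A^{-1}] is the inverse:
[ -167/30  -27/20   2/5 ]
[    22/5   11/10  -2/5 ]
[   -16/5    -4/5   1/5 ]

inverse = [-167/30 -27/20 2/5; 22/5 11/10 -2/5; -16/5 -4/5 1/5]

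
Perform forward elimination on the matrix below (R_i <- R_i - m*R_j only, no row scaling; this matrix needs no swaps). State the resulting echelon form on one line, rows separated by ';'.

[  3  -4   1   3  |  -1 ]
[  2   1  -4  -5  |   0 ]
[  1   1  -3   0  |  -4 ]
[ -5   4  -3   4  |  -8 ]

REF = [3 -4 1 3 -1; 0 11/3 -14/3 -7 2/3; 0 0 -4/11 38/11 -45/11; 0 0 0 -41 44]

Forward elimination:
R2 <- R2 - (2/3)*R1:  [     0   11/3  -14/3     -7    2/3 ]
R3 <- R3 - (1/3)*R1:  [     0    7/3  -10/3     -1  -11/3 ]
R4 <- R4 - (-5/3)*R1:  [     0   -8/3   -4/3      9  -29/3 ]
R3 <- R3 - (7/11)*R2:  [      0       0   -4/11   38/11  -45/11 ]
R4 <- R4 - (-8/11)*R2:  [       0        0   -52/11    43/11  -101/11 ]
R4 <- R4 - (13)*R3:  [   0    0    0  -41   44 ]
Row echelon form:
[ 3    -4      1      3  |      -1 ]
[ 0  11/3  -14/3     -7  |     2/3 ]
[ 0     0  -4/11  38/11  |  -45/11 ]
[ 0     0      0    -41  |      44 ]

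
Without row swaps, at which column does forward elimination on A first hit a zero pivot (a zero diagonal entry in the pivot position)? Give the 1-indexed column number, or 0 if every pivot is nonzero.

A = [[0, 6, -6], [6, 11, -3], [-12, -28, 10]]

first zero-pivot column = 1

Naive forward elimination:
Pivot entry (1,1) is zero but row 2 has 6 in column 1 -> naive elimination stops; a row interchange (e.g. R1 <-> R2) would be required here.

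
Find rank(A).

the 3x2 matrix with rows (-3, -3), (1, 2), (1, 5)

Row reduction:
R2 <- R2 - (-1/3)*R1:  [ 0  1 ]
R3 <- R3 - (-1/3)*R1:  [ 0  4 ]
R3 <- R3 - (4)*R2:  [ 0  0 ]
Row echelon form:
[ -3  -3 ]
[  0   1 ]
[  0   0 ]
Nonzero rows / pivot columns: 2

rank(A) = 2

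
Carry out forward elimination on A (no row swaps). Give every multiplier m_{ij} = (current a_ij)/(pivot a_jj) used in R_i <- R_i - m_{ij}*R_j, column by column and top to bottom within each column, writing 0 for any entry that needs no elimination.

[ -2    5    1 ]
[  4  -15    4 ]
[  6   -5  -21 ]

multipliers: -2, -3, -2

Forward elimination:
R2 <- R2 - (-2)*R1:  [  0  -5   6 ]
R3 <- R3 - (-3)*R1:  [   0   10  -18 ]
R3 <- R3 - (-2)*R2:  [  0   0  -6 ]
Multipliers (in order of application): m_{21} = -2, m_{31} = -3, m_{32} = -2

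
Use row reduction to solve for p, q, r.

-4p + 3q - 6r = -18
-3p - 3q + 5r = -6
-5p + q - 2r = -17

(3, 4, 3)

Forward elimination on [A|b]:
R2 <- R2 - (3/4)*R1:  [     0  -21/4   19/2   15/2 ]
R3 <- R3 - (5/4)*R1:  [     0  -11/4   11/2   11/2 ]
R3 <- R3 - (11/21)*R2:  [     0      0  11/21   11/7 ]
Row echelon form:
[ -4      3     -6  |   -18 ]
[  0  -21/4   19/2  |  15/2 ]
[  0      0  11/21  |  11/7 ]
Back-substitution:
r = (11/7) / (11/21) = 3
q = (15/2 - (19/2)*(3)) / (-21/4) = 4
p = (-18 - (3)*(4) - (-6)*(3)) / -4 = 3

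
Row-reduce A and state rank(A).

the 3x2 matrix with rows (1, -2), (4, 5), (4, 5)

rank(A) = 2

Row reduction:
R2 <- R2 - (4)*R1:  [  0  13 ]
R3 <- R3 - (4)*R1:  [  0  13 ]
R3 <- R3 - (1)*R2:  [ 0  0 ]
Row echelon form:
[ 1  -2 ]
[ 0  13 ]
[ 0   0 ]
Nonzero rows / pivot columns: 2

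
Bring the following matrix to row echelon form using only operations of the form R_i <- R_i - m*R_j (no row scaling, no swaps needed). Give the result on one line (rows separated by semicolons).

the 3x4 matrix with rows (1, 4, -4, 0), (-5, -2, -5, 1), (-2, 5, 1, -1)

REF = [1 4 -4 0; 0 18 -25 1; 0 0 199/18 -31/18]

Forward elimination:
R2 <- R2 - (-5)*R1:  [   0   18  -25    1 ]
R3 <- R3 - (-2)*R1:  [  0  13  -7  -1 ]
R3 <- R3 - (13/18)*R2:  [      0       0  199/18  -31/18 ]
Row echelon form:
[ 1   4      -4       0 ]
[ 0  18     -25       1 ]
[ 0   0  199/18  -31/18 ]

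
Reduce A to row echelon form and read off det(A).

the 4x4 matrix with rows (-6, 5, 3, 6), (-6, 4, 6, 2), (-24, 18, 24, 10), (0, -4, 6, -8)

Forward elimination:
R2 <- R2 - (1)*R1:  [  0  -1   3  -4 ]
R3 <- R3 - (4)*R1:  [   0   -2   12  -14 ]
R3 <- R3 - (2)*R2:  [  0   0   6  -6 ]
R4 <- R4 - (4)*R2:  [  0   0  -6   8 ]
R4 <- R4 - (-1)*R3:  [ 0  0  0  2 ]
Upper-triangular form:
[ -6   5  3   6 ]
[  0  -1  3  -4 ]
[  0   0  6  -6 ]
[  0   0  0   2 ]
det(A) = (-1)^0 * (-6) * (-1) * (6) * (2) = 72  (0 row swaps -> sign +1)

det(A) = 72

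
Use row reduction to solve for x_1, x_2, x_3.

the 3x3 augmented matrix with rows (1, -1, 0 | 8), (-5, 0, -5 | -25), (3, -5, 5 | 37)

Forward elimination on [A|b]:
R2 <- R2 - (-5)*R1:  [  0  -5  -5  15 ]
R3 <- R3 - (3)*R1:  [  0  -2   5  13 ]
R3 <- R3 - (2/5)*R2:  [ 0  0  7  7 ]
Row echelon form:
[ 1  -1   0  |   8 ]
[ 0  -5  -5  |  15 ]
[ 0   0   7  |   7 ]
Back-substitution:
x_3 = (7) / 7 = 1
x_2 = (15 - (-5)*(1)) / -5 = -4
x_1 = (8 - (-1)*(-4)) / 1 = 4

(4, -4, 1)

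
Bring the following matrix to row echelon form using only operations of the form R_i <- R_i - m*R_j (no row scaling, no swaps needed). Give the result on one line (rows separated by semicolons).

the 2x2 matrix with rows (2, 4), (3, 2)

REF = [2 4; 0 -4]

Forward elimination:
R2 <- R2 - (3/2)*R1:  [  0  -4 ]
Row echelon form:
[ 2   4 ]
[ 0  -4 ]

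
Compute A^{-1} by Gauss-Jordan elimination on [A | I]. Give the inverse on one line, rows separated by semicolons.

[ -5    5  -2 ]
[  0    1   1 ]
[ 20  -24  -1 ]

inverse = [23/25 53/25 7/25; 4/5 9/5 1/5; -4/5 -4/5 -1/5]

Gauss-Jordan on [A | I]:
R1 <- (1/-5)*R1:  [    1    -1   2/5  |  -1/5     0     0 ]
R3 <- R3 - (20)*R1:  [  0  -4  -9  |   4   0   1 ]
R1 <- R1 - (-1)*R2:  [    1     0   7/5  |  -1/5     1     0 ]
R3 <- R3 - (-4)*R2:  [  0   0  -5  |   4   4   1 ]
R3 <- (1/-5)*R3:  [    0     0     1  |  -4/5  -4/5  -1/5 ]
R1 <- R1 - (7/5)*R3:  [     1      0      0  |  23/25  53/25   7/25 ]
R2 <- R2 - (1)*R3:  [   0    1    0  |  4/5  9/5  1/5 ]
Right block of [I | A^{-1}] is the inverse:
[ 23/25  53/25  7/25 ]
[   4/5    9/5   1/5 ]
[  -4/5   -4/5  -1/5 ]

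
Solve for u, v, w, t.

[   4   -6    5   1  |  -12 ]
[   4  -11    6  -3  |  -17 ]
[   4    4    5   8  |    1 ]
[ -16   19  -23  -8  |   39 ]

(-1, 2, 1, -1)

Forward elimination on [A|b]:
R2 <- R2 - (1)*R1:  [  0  -5   1  -4  -5 ]
R3 <- R3 - (1)*R1:  [  0  10   0   7  13 ]
R4 <- R4 - (-4)*R1:  [  0  -5  -3  -4  -9 ]
R3 <- R3 - (-2)*R2:  [  0   0   2  -1   3 ]
R4 <- R4 - (1)*R2:  [  0   0  -4   0  -4 ]
R4 <- R4 - (-2)*R3:  [  0   0   0  -2   2 ]
Row echelon form:
[ 4  -6  5   1  |  -12 ]
[ 0  -5  1  -4  |   -5 ]
[ 0   0  2  -1  |    3 ]
[ 0   0  0  -2  |    2 ]
Back-substitution:
t = (2) / -2 = -1
w = (3 - (-1)*(-1)) / 2 = 1
v = (-5 - (1)*(1) - (-4)*(-1)) / -5 = 2
u = (-12 - (-6)*(2) - (5)*(1) - (1)*(-1)) / 4 = -1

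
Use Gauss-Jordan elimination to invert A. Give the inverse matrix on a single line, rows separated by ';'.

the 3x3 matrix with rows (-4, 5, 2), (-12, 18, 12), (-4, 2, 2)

Gauss-Jordan on [A | I]:
R1 <- (1/-4)*R1:  [    1  -5/4  -1/2  |  -1/4     0     0 ]
R2 <- R2 - (-12)*R1:  [  0   3   6  |  -3   1   0 ]
R3 <- R3 - (-4)*R1:  [  0  -3   0  |  -1   0   1 ]
R2 <- (1/3)*R2:  [   0    1    2  |   -1  1/3    0 ]
R1 <- R1 - (-5/4)*R2:  [    1     0     2  |  -3/2  5/12     0 ]
R3 <- R3 - (-3)*R2:  [  0   0   6  |  -4   1   1 ]
R3 <- (1/6)*R3:  [    0     0     1  |  -2/3   1/6   1/6 ]
R1 <- R1 - (2)*R3:  [    1     0     0  |  -1/6  1/12  -1/3 ]
R2 <- R2 - (2)*R3:  [    0     1     0  |   1/3     0  -1/3 ]
Right block of [I | A^{-1}] is the inverse:
[ -1/6  1/12  -1/3 ]
[  1/3     0  -1/3 ]
[ -2/3   1/6   1/6 ]

inverse = [-1/6 1/12 -1/3; 1/3 0 -1/3; -2/3 1/6 1/6]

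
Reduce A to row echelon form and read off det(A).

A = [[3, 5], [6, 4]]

det(A) = -18

Forward elimination:
R2 <- R2 - (2)*R1:  [  0  -6 ]
Upper-triangular form:
[ 3   5 ]
[ 0  -6 ]
det(A) = (-1)^0 * (3) * (-6) = -18  (0 row swaps -> sign +1)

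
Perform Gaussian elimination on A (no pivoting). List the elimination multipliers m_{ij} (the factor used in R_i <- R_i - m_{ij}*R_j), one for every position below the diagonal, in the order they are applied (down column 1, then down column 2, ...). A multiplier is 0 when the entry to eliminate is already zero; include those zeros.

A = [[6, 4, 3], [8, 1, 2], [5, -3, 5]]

Forward elimination:
R2 <- R2 - (4/3)*R1:  [     0  -13/3     -2 ]
R3 <- R3 - (5/6)*R1:  [     0  -19/3    5/2 ]
R3 <- R3 - (19/13)*R2:  [      0       0  141/26 ]
Multipliers (in order of application): m_{21} = 4/3, m_{31} = 5/6, m_{32} = 19/13

multipliers: 4/3, 5/6, 19/13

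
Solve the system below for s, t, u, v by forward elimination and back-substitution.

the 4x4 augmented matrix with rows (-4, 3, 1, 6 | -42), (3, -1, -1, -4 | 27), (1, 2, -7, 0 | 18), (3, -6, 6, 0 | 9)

Forward elimination on [A|b]:
R2 <- R2 - (-3/4)*R1:  [    0   5/4  -1/4   1/2  -9/2 ]
R3 <- R3 - (-1/4)*R1:  [     0   11/4  -27/4    3/2   15/2 ]
R4 <- R4 - (-3/4)*R1:  [     0  -15/4   27/4    9/2  -45/2 ]
R3 <- R3 - (11/5)*R2:  [     0      0  -31/5    2/5   87/5 ]
R4 <- R4 - (-3)*R2:  [   0    0    6    6  -36 ]
R4 <- R4 - (-30/31)*R3:  [       0        0        0   198/31  -594/31 ]
Row echelon form:
[ -4    3      1       6  |      -42 ]
[  0  5/4   -1/4     1/2  |     -9/2 ]
[  0    0  -31/5     2/5  |     87/5 ]
[  0    0      0  198/31  |  -594/31 ]
Back-substitution:
v = (-594/31) / (198/31) = -3
u = (87/5 - (2/5)*(-3)) / (-31/5) = -3
t = (-9/2 - (-1/4)*(-3) - (1/2)*(-3)) / (5/4) = -3
s = (-42 - (3)*(-3) - (1)*(-3) - (6)*(-3)) / -4 = 3

(3, -3, -3, -3)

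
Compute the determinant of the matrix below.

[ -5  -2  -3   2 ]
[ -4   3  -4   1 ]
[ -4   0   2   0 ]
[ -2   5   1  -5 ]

det(A) = 440

Forward elimination:
R2 <- R2 - (4/5)*R1:  [    0  23/5  -8/5  -3/5 ]
R3 <- R3 - (4/5)*R1:  [    0   8/5  22/5  -8/5 ]
R4 <- R4 - (2/5)*R1:  [     0   29/5   11/5  -29/5 ]
R3 <- R3 - (8/23)*R2:  [      0       0  114/23  -32/23 ]
R4 <- R4 - (29/23)*R2:  [       0        0    97/23  -116/23 ]
R4 <- R4 - (97/114)*R3:  [       0        0        0  -220/57 ]
Upper-triangular form:
[ -5    -2      -3        2 ]
[  0  23/5    -8/5     -3/5 ]
[  0     0  114/23   -32/23 ]
[  0     0       0  -220/57 ]
det(A) = (-1)^0 * (-5) * (23/5) * (114/23) * (-220/57) = 440  (0 row swaps -> sign +1)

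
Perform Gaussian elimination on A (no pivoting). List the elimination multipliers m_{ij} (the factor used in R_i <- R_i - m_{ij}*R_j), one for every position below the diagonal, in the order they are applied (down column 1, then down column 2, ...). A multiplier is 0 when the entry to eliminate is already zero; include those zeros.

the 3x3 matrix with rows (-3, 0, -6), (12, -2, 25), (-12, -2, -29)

Forward elimination:
R2 <- R2 - (-4)*R1:  [  0  -2   1 ]
R3 <- R3 - (4)*R1:  [  0  -2  -5 ]
R3 <- R3 - (1)*R2:  [  0   0  -6 ]
Multipliers (in order of application): m_{21} = -4, m_{31} = 4, m_{32} = 1

multipliers: -4, 4, 1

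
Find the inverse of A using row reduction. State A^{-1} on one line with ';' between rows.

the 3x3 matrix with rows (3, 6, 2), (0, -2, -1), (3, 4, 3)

Gauss-Jordan on [A | I]:
R1 <- (1/3)*R1:  [   1    2  2/3  |  1/3    0    0 ]
R3 <- R3 - (3)*R1:  [  0  -2   1  |  -1   0   1 ]
R2 <- (1/-2)*R2:  [    0     1   1/2  |     0  -1/2     0 ]
R1 <- R1 - (2)*R2:  [    1     0  -1/3  |   1/3     1     0 ]
R3 <- R3 - (-2)*R2:  [  0   0   2  |  -1  -1   1 ]
R3 <- (1/2)*R3:  [    0     0     1  |  -1/2  -1/2   1/2 ]
R1 <- R1 - (-1/3)*R3:  [   1    0    0  |  1/6  5/6  1/6 ]
R2 <- R2 - (1/2)*R3:  [    0     1     0  |   1/4  -1/4  -1/4 ]
Right block of [I | A^{-1}] is the inverse:
[  1/6   5/6   1/6 ]
[  1/4  -1/4  -1/4 ]
[ -1/2  -1/2   1/2 ]

inverse = [1/6 5/6 1/6; 1/4 -1/4 -1/4; -1/2 -1/2 1/2]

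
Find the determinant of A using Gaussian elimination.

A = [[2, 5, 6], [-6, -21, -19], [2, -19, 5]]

det(A) = -36

Forward elimination:
R2 <- R2 - (-3)*R1:  [  0  -6  -1 ]
R3 <- R3 - (1)*R1:  [   0  -24   -1 ]
R3 <- R3 - (4)*R2:  [ 0  0  3 ]
Upper-triangular form:
[ 2   5   6 ]
[ 0  -6  -1 ]
[ 0   0   3 ]
det(A) = (-1)^0 * (2) * (-6) * (3) = -36  (0 row swaps -> sign +1)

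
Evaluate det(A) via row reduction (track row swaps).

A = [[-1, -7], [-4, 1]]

Forward elimination:
R2 <- R2 - (4)*R1:  [  0  29 ]
Upper-triangular form:
[ -1  -7 ]
[  0  29 ]
det(A) = (-1)^0 * (-1) * (29) = -29  (0 row swaps -> sign +1)

det(A) = -29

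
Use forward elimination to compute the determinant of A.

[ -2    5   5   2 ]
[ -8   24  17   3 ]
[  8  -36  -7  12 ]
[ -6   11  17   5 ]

det(A) = 48

Forward elimination:
R2 <- R2 - (4)*R1:  [  0   4  -3  -5 ]
R3 <- R3 - (-4)*R1:  [   0  -16   13   20 ]
R4 <- R4 - (3)*R1:  [  0  -4   2  -1 ]
R3 <- R3 - (-4)*R2:  [ 0  0  1  0 ]
R4 <- R4 - (-1)*R2:  [  0   0  -1  -6 ]
R4 <- R4 - (-1)*R3:  [  0   0   0  -6 ]
Upper-triangular form:
[ -2  5   5   2 ]
[  0  4  -3  -5 ]
[  0  0   1   0 ]
[  0  0   0  -6 ]
det(A) = (-1)^0 * (-2) * (4) * (1) * (-6) = 48  (0 row swaps -> sign +1)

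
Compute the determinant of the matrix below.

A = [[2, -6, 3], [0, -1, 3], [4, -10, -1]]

Forward elimination:
R3 <- R3 - (2)*R1:  [  0   2  -7 ]
R3 <- R3 - (-2)*R2:  [  0   0  -1 ]
Upper-triangular form:
[ 2  -6   3 ]
[ 0  -1   3 ]
[ 0   0  -1 ]
det(A) = (-1)^0 * (2) * (-1) * (-1) = 2  (0 row swaps -> sign +1)

det(A) = 2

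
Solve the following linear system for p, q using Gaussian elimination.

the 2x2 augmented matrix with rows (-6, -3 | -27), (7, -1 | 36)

Forward elimination on [A|b]:
R2 <- R2 - (-7/6)*R1:  [    0  -9/2   9/2 ]
Row echelon form:
[ -6    -3  |  -27 ]
[  0  -9/2  |  9/2 ]
Back-substitution:
q = (9/2) / (-9/2) = -1
p = (-27 - (-3)*(-1)) / -6 = 5

(5, -1)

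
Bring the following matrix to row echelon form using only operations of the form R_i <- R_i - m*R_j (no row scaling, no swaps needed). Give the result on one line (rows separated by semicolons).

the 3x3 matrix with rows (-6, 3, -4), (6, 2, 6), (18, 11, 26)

REF = [-6 3 -4; 0 5 2; 0 0 6]

Forward elimination:
R2 <- R2 - (-1)*R1:  [ 0  5  2 ]
R3 <- R3 - (-3)*R1:  [  0  20  14 ]
R3 <- R3 - (4)*R2:  [ 0  0  6 ]
Row echelon form:
[ -6  3  -4 ]
[  0  5   2 ]
[  0  0   6 ]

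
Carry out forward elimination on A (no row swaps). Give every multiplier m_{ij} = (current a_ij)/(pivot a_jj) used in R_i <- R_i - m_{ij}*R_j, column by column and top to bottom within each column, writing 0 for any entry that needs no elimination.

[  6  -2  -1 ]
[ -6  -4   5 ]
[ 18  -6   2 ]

Forward elimination:
R2 <- R2 - (-1)*R1:  [  0  -6   4 ]
R3 <- R3 - (3)*R1:  [ 0  0  5 ]
R3: entry in column 2 is already 0 -> m_{32} = 0 (no row operation needed)
Multipliers (in order of application): m_{21} = -1, m_{31} = 3, m_{32} = 0

multipliers: -1, 3, 0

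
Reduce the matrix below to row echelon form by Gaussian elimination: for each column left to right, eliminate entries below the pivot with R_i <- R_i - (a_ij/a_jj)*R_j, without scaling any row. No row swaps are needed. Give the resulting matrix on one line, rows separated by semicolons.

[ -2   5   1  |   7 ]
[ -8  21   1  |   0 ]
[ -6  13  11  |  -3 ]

REF = [-2 5 1 7; 0 1 -3 -28; 0 0 2 -80]

Forward elimination:
R2 <- R2 - (4)*R1:  [   0    1   -3  -28 ]
R3 <- R3 - (3)*R1:  [   0   -2    8  -24 ]
R3 <- R3 - (-2)*R2:  [   0    0    2  -80 ]
Row echelon form:
[ -2  5   1  |    7 ]
[  0  1  -3  |  -28 ]
[  0  0   2  |  -80 ]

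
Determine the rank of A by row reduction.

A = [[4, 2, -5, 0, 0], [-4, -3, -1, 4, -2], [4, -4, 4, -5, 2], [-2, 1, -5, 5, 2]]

rank(A) = 4

Row reduction:
R2 <- R2 - (-1)*R1:  [  0  -1  -6   4  -2 ]
R3 <- R3 - (1)*R1:  [  0  -6   9  -5   2 ]
R4 <- R4 - (-1/2)*R1:  [     0      2  -15/2      5      2 ]
R3 <- R3 - (6)*R2:  [   0    0   45  -29   14 ]
R4 <- R4 - (-2)*R2:  [     0      0  -39/2     13     -2 ]
R4 <- R4 - (-13/30)*R3:  [     0      0      0  13/30  61/15 ]
Row echelon form:
[ 4   2  -5      0      0 ]
[ 0  -1  -6      4     -2 ]
[ 0   0  45    -29     14 ]
[ 0   0   0  13/30  61/15 ]
Nonzero rows / pivot columns: 4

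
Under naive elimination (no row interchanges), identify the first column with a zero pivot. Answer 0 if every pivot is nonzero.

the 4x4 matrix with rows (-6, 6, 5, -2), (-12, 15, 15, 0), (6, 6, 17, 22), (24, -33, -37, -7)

Naive forward elimination:
R2 <- R2 - (2)*R1:  [ 0  3  5  4 ]
R3 <- R3 - (-1)*R1:  [  0  12  22  20 ]
R4 <- R4 - (-4)*R1:  [   0   -9  -17  -15 ]
R3 <- R3 - (4)*R2:  [ 0  0  2  4 ]
R4 <- R4 - (-3)*R2:  [  0   0  -2  -3 ]
R4 <- R4 - (-1)*R3:  [ 0  0  0  1 ]
All pivots nonzero; naive elimination completes without hitting a zero pivot.

first zero-pivot column = 0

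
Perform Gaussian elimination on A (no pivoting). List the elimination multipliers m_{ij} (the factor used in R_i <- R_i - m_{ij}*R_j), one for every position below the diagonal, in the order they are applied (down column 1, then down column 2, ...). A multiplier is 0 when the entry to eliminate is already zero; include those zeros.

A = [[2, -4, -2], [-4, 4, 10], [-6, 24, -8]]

Forward elimination:
R2 <- R2 - (-2)*R1:  [  0  -4   6 ]
R3 <- R3 - (-3)*R1:  [   0   12  -14 ]
R3 <- R3 - (-3)*R2:  [ 0  0  4 ]
Multipliers (in order of application): m_{21} = -2, m_{31} = -3, m_{32} = -3

multipliers: -2, -3, -3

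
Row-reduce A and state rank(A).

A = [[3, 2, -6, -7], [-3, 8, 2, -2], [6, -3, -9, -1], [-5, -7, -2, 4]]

rank(A) = 4

Row reduction:
R2 <- R2 - (-1)*R1:  [  0  10  -4  -9 ]
R3 <- R3 - (2)*R1:  [  0  -7   3  13 ]
R4 <- R4 - (-5/3)*R1:  [     0  -11/3    -12  -23/3 ]
R3 <- R3 - (-7/10)*R2:  [     0      0    1/5  67/10 ]
R4 <- R4 - (-11/30)*R2:  [       0        0  -202/15  -329/30 ]
R4 <- R4 - (-202/3)*R3:  [      0       0       0  2641/6 ]
Row echelon form:
[ 3   2   -6      -7 ]
[ 0  10   -4      -9 ]
[ 0   0  1/5   67/10 ]
[ 0   0    0  2641/6 ]
Nonzero rows / pivot columns: 4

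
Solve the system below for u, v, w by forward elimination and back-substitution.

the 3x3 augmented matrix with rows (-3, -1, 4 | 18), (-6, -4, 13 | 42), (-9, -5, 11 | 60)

(-5, -3, 0)

Forward elimination on [A|b]:
R2 <- R2 - (2)*R1:  [  0  -2   5   6 ]
R3 <- R3 - (3)*R1:  [  0  -2  -1   6 ]
R3 <- R3 - (1)*R2:  [  0   0  -6   0 ]
Row echelon form:
[ -3  -1   4  |  18 ]
[  0  -2   5  |   6 ]
[  0   0  -6  |   0 ]
Back-substitution:
w = (0) / -6 = 0
v = (6 - (5)*(0)) / -2 = -3
u = (18 - (-1)*(-3) - (4)*(0)) / -3 = -5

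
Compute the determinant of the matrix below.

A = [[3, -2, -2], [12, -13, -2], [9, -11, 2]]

Forward elimination:
R2 <- R2 - (4)*R1:  [  0  -5   6 ]
R3 <- R3 - (3)*R1:  [  0  -5   8 ]
R3 <- R3 - (1)*R2:  [ 0  0  2 ]
Upper-triangular form:
[ 3  -2  -2 ]
[ 0  -5   6 ]
[ 0   0   2 ]
det(A) = (-1)^0 * (3) * (-5) * (2) = -30  (0 row swaps -> sign +1)

det(A) = -30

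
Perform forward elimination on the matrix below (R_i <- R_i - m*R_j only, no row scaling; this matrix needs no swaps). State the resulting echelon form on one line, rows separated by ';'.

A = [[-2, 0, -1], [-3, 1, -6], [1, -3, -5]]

REF = [-2 0 -1; 0 1 -9/2; 0 0 -19]

Forward elimination:
R2 <- R2 - (3/2)*R1:  [    0     1  -9/2 ]
R3 <- R3 - (-1/2)*R1:  [     0     -3  -11/2 ]
R3 <- R3 - (-3)*R2:  [   0    0  -19 ]
Row echelon form:
[ -2  0    -1 ]
[  0  1  -9/2 ]
[  0  0   -19 ]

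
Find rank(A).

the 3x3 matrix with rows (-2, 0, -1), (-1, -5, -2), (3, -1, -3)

Row reduction:
R2 <- R2 - (1/2)*R1:  [    0    -5  -3/2 ]
R3 <- R3 - (-3/2)*R1:  [    0    -1  -9/2 ]
R3 <- R3 - (1/5)*R2:  [     0      0  -21/5 ]
Row echelon form:
[ -2   0     -1 ]
[  0  -5   -3/2 ]
[  0   0  -21/5 ]
Nonzero rows / pivot columns: 3

rank(A) = 3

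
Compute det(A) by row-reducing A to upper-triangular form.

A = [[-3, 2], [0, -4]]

Forward elimination:
Upper-triangular form:
[ -3   2 ]
[  0  -4 ]
det(A) = (-1)^0 * (-3) * (-4) = 12  (0 row swaps -> sign +1)

det(A) = 12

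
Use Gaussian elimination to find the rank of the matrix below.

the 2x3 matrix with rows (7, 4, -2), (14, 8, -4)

rank(A) = 1

Row reduction:
R2 <- R2 - (2)*R1:  [ 0  0  0 ]
Row echelon form:
[ 7  4  -2 ]
[ 0  0   0 ]
Nonzero rows / pivot columns: 1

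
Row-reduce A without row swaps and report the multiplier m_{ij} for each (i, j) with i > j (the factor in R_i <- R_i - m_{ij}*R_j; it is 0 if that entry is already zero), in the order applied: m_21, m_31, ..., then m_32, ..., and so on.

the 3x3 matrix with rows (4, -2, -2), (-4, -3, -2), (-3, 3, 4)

multipliers: -1, -3/4, -3/10

Forward elimination:
R2 <- R2 - (-1)*R1:  [  0  -5  -4 ]
R3 <- R3 - (-3/4)*R1:  [   0  3/2  5/2 ]
R3 <- R3 - (-3/10)*R2:  [     0      0  13/10 ]
Multipliers (in order of application): m_{21} = -1, m_{31} = -3/4, m_{32} = -3/10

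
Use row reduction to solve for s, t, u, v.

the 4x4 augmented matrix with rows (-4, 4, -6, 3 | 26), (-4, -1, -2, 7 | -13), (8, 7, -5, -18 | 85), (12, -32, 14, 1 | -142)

Forward elimination on [A|b]:
R2 <- R2 - (1)*R1:  [   0   -5    4    4  -39 ]
R3 <- R3 - (-2)*R1:  [   0   15  -17  -12  137 ]
R4 <- R4 - (-3)*R1:  [   0  -20   -4   10  -64 ]
R3 <- R3 - (-3)*R2:  [  0   0  -5   0  20 ]
R4 <- R4 - (4)*R2:  [   0    0  -20   -6   92 ]
R4 <- R4 - (4)*R3:  [  0   0   0  -6  12 ]
Row echelon form:
[ -4   4  -6   3  |   26 ]
[  0  -5   4   4  |  -39 ]
[  0   0  -5   0  |   20 ]
[  0   0   0  -6  |   12 ]
Back-substitution:
v = (12) / -6 = -2
u = (20) / -5 = -4
t = (-39 - (4)*(-4) - (4)*(-2)) / -5 = 3
s = (26 - (4)*(3) - (-6)*(-4) - (3)*(-2)) / -4 = 1

(1, 3, -4, -2)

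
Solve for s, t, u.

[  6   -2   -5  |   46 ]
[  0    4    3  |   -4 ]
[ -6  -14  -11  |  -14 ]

(5, 2, -4)

Forward elimination on [A|b]:
R3 <- R3 - (-1)*R1:  [   0  -16  -16   32 ]
R3 <- R3 - (-4)*R2:  [  0   0  -4  16 ]
Row echelon form:
[ 6  -2  -5  |  46 ]
[ 0   4   3  |  -4 ]
[ 0   0  -4  |  16 ]
Back-substitution:
u = (16) / -4 = -4
t = (-4 - (3)*(-4)) / 4 = 2
s = (46 - (-2)*(2) - (-5)*(-4)) / 6 = 5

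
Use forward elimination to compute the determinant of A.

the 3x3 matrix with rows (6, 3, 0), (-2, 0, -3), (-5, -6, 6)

Forward elimination:
R2 <- R2 - (-1/3)*R1:  [  0   1  -3 ]
R3 <- R3 - (-5/6)*R1:  [    0  -7/2     6 ]
R3 <- R3 - (-7/2)*R2:  [    0     0  -9/2 ]
Upper-triangular form:
[ 6  3     0 ]
[ 0  1    -3 ]
[ 0  0  -9/2 ]
det(A) = (-1)^0 * (6) * (1) * (-9/2) = -27  (0 row swaps -> sign +1)

det(A) = -27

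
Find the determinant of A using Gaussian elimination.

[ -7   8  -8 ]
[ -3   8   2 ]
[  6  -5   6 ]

det(A) = 98

Forward elimination:
R2 <- R2 - (3/7)*R1:  [    0  32/7  38/7 ]
R3 <- R3 - (-6/7)*R1:  [    0  13/7  -6/7 ]
R3 <- R3 - (13/32)*R2:  [      0       0  -49/16 ]
Upper-triangular form:
[ -7     8      -8 ]
[  0  32/7    38/7 ]
[  0     0  -49/16 ]
det(A) = (-1)^0 * (-7) * (32/7) * (-49/16) = 98  (0 row swaps -> sign +1)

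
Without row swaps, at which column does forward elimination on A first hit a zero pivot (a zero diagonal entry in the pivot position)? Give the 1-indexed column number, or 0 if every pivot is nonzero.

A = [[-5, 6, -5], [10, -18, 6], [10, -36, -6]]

Naive forward elimination:
R2 <- R2 - (-2)*R1:  [  0  -6  -4 ]
R3 <- R3 - (-2)*R1:  [   0  -24  -16 ]
R3 <- R3 - (4)*R2:  [ 0  0  0 ]
Matrix at this point:
[ -5   6  -5 ]
[  0  -6  -4 ]
[  0   0   0 ]
Pivot entry (3,3) in the last row is zero and there are no rows below to swap with -> zero pivot in column 3 (A is singular).

first zero-pivot column = 3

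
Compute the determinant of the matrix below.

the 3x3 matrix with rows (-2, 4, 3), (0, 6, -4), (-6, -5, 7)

det(A) = 160

Forward elimination:
R3 <- R3 - (3)*R1:  [   0  -17   -2 ]
R3 <- R3 - (-17/6)*R2:  [     0      0  -40/3 ]
Upper-triangular form:
[ -2  4      3 ]
[  0  6     -4 ]
[  0  0  -40/3 ]
det(A) = (-1)^0 * (-2) * (6) * (-40/3) = 160  (0 row swaps -> sign +1)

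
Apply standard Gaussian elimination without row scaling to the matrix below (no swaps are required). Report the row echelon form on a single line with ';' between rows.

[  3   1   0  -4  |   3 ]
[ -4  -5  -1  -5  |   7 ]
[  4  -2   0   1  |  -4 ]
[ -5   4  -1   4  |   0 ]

Forward elimination:
R2 <- R2 - (-4/3)*R1:  [     0  -11/3     -1  -31/3     11 ]
R3 <- R3 - (4/3)*R1:  [     0  -10/3      0   19/3     -8 ]
R4 <- R4 - (-5/3)*R1:  [    0  17/3    -1  -8/3     5 ]
R3 <- R3 - (10/11)*R2:  [      0       0   10/11  173/11     -18 ]
R4 <- R4 - (-17/11)*R2:  [       0        0   -28/11  -205/11       22 ]
R4 <- R4 - (-14/5)*R3:  [      0       0       0   127/5  -142/5 ]
Row echelon form:
[ 3      1      0      -4  |       3 ]
[ 0  -11/3     -1   -31/3  |      11 ]
[ 0      0  10/11  173/11  |     -18 ]
[ 0      0      0   127/5  |  -142/5 ]

REF = [3 1 0 -4 3; 0 -11/3 -1 -31/3 11; 0 0 10/11 173/11 -18; 0 0 0 127/5 -142/5]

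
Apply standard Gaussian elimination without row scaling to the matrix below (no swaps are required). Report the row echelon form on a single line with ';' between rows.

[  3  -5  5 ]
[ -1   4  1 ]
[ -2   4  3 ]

REF = [3 -5 5; 0 7/3 8/3; 0 0 39/7]

Forward elimination:
R2 <- R2 - (-1/3)*R1:  [   0  7/3  8/3 ]
R3 <- R3 - (-2/3)*R1:  [    0   2/3  19/3 ]
R3 <- R3 - (2/7)*R2:  [    0     0  39/7 ]
Row echelon form:
[ 3   -5     5 ]
[ 0  7/3   8/3 ]
[ 0    0  39/7 ]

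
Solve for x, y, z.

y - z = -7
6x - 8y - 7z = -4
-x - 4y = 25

(-5, -5, 2)

Forward elimination on [A|b]:
R1 <-> R2   (pivot in column 1 was zero)
[  6  -8  -7  -4 ]
[  0   1  -1  -7 ]
[ -1  -4   0  25 ]
R3 <- R3 - (-1/6)*R1:  [     0  -16/3   -7/6   73/3 ]
R3 <- R3 - (-16/3)*R2:  [     0      0  -13/2    -13 ]
Row echelon form:
[ 6  -8     -7  |   -4 ]
[ 0   1     -1  |   -7 ]
[ 0   0  -13/2  |  -13 ]
Back-substitution:
z = (-13) / (-13/2) = 2
y = (-7 - (-1)*(2)) / 1 = -5
x = (-4 - (-8)*(-5) - (-7)*(2)) / 6 = -5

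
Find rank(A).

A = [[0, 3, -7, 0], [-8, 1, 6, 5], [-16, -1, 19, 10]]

rank(A) = 2

Row reduction:
R1 <-> R2   (pivot in column 1 was zero)
[  -8   1   6   5 ]
[   0   3  -7   0 ]
[ -16  -1  19  10 ]
R3 <- R3 - (2)*R1:  [  0  -3   7   0 ]
R3 <- R3 - (-1)*R2:  [ 0  0  0  0 ]
Row echelon form:
[ -8  1   6  5 ]
[  0  3  -7  0 ]
[  0  0   0  0 ]
Nonzero rows / pivot columns: 2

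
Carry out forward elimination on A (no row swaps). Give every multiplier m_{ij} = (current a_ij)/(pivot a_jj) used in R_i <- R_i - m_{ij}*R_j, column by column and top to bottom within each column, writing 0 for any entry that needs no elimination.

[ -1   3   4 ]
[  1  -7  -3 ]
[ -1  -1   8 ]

multipliers: -1, 1, 1

Forward elimination:
R2 <- R2 - (-1)*R1:  [  0  -4   1 ]
R3 <- R3 - (1)*R1:  [  0  -4   4 ]
R3 <- R3 - (1)*R2:  [ 0  0  3 ]
Multipliers (in order of application): m_{21} = -1, m_{31} = 1, m_{32} = 1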